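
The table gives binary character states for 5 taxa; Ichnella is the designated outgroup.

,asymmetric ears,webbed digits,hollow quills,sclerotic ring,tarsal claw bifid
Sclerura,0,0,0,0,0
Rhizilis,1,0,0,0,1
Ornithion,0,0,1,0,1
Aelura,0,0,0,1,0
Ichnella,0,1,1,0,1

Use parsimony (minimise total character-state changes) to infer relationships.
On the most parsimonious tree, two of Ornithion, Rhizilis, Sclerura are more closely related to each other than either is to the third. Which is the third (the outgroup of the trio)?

Ornithion

Character polarity is set by the outgroup: the derived state is whichever differs from the outgroup's state, so for webbed digits, hollow quills, tarsal claw bifid the derived state is '0', and for the remaining characters it is '1'.
asymmetric ears (derived state '1') is unique to Rhizilis (autapomorphy; uninformative for grouping).
All ingroup taxa share the derived state '0' for webbed digits; it defines the ingroup but does not resolve relationships within it.
hollow quills (derived state '0') is shared by Aelura, Rhizilis, and Sclerura — a synapomorphy uniting that clade.
sclerotic ring: derived state '1' in Aelura only — an autapomorphy, so it tells us nothing about relationships among taxa.
tarsal claw bifid: derived state '0' in Aelura and Sclerura only — synapomorphy for {Aelura, Sclerura}.
Most parsimonious ingroup topology: ((Rhizilis,(Sclerura,Aelura)),Ornithion).
Rhizilis and Sclerura share a more recent common ancestor with each other than either does with Ornithion, so Ornithion is the least closely related of the three.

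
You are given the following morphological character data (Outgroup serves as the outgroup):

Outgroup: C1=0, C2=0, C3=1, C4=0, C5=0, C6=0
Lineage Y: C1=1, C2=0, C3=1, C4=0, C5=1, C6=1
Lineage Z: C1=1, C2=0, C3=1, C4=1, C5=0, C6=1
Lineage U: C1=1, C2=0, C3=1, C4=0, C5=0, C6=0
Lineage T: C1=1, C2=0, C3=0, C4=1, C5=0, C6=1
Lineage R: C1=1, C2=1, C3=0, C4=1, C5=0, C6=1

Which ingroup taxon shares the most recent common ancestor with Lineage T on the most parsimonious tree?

Lineage R

Character polarity is set by the outgroup: the derived state is whichever differs from the outgroup's state, so for C3 the derived state is '0', and for the remaining characters it is '1'.
All ingroup taxa share the derived state '1' for C1; it defines the ingroup but does not resolve relationships within it.
C2: derived state '1' in Lineage R only — an autapomorphy, so it tells us nothing about relationships among taxa.
C3: derived state '0' in Lineage R and Lineage T only — synapomorphy for {Lineage R, Lineage T}.
C4: derived state '1' in Lineage R, Lineage T, and Lineage Z only — synapomorphy for {Lineage R, Lineage T, Lineage Z}.
C5: derived state '1' in Lineage Y only — an autapomorphy, so it tells us nothing about relationships among taxa.
C6 (derived state '1') is shared by Lineage R, Lineage T, Lineage Y, and Lineage Z — a synapomorphy uniting that clade.
Most parsimonious ingroup topology: ((Lineage Y,(Lineage Z,(Lineage T,Lineage R))),Lineage U).
Lineage T and Lineage R form a cherry on this tree, so they are sister taxa.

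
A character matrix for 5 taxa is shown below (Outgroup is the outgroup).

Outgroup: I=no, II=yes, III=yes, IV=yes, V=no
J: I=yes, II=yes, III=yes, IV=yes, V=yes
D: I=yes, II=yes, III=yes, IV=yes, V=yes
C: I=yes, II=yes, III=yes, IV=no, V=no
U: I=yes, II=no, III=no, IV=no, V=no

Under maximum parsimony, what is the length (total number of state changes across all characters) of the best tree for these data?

Character polarity is set by the outgroup: the derived state is whichever differs from the outgroup's state, so for II, III, IV the derived state is 'no', and for the remaining characters it is 'yes'.
I (derived state 'yes') is shared by all ingroup taxa — unites the whole ingroup.
II: derived state 'no' in U only — an autapomorphy, so it tells us nothing about relationships among taxa.
III (derived state 'no') is unique to U (autapomorphy; uninformative for grouping).
Only C and U show the derived state 'no' for IV, supporting them as a clade.
Only D and J show the derived state 'yes' for V, supporting them as a clade.
Most parsimonious ingroup topology: ((J,D),(C,U)).
Changes per character on this tree: I: 1; II: 1; III: 1; IV: 1; V: 1.
Total = 5.

5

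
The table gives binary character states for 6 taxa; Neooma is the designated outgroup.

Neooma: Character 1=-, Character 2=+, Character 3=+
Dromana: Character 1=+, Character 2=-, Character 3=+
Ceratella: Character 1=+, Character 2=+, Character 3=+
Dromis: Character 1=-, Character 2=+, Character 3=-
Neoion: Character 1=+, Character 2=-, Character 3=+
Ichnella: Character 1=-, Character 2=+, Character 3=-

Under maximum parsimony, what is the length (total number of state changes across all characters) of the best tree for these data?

Character polarity is set by the outgroup: the derived state is whichever differs from the outgroup's state, so for Character 2, Character 3 the derived state is '-', and for the remaining characters it is '+'.
Only Ceratella, Dromana, and Neoion show the derived state '+' for Character 1, supporting them as a clade.
Character 2 (derived state '-') is shared by Dromana and Neoion — a synapomorphy uniting that clade.
Character 3 (derived state '-') is shared by Dromis and Ichnella — a synapomorphy uniting that clade.
Most parsimonious ingroup topology: (((Dromana,Neoion),Ceratella),(Dromis,Ichnella)).
Changes per character on this tree: Character 1: 1; Character 2: 1; Character 3: 1.
Total = 3.

3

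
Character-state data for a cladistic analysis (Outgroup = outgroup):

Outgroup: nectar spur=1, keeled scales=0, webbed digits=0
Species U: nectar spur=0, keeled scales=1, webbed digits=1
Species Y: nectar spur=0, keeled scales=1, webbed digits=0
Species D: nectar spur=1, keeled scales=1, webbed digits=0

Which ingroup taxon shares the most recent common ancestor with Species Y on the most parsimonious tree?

Character polarity is set by the outgroup: the derived state is whichever differs from the outgroup's state, so for nectar spur the derived state is '0', and for the remaining characters it is '1'.
nectar spur: derived state '0' in Species U and Species Y only — synapomorphy for {Species U, Species Y}.
keeled scales (derived state '1') is shared by all ingroup taxa — unites the whole ingroup.
webbed digits (derived state '1') is unique to Species U (autapomorphy; uninformative for grouping).
Most parsimonious ingroup topology: ((Species U,Species Y),Species D).
Species Y and Species U form a cherry on this tree, so they are sister taxa.

Species U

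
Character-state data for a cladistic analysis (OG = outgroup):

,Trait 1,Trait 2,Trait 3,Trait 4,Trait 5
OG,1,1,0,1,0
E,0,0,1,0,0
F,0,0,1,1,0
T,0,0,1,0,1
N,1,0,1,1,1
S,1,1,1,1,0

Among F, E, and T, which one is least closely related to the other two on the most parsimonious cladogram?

F

Character polarity is set by the outgroup: the derived state is whichever differs from the outgroup's state, so for Trait 1, Trait 2, Trait 4 the derived state is '0', and for the remaining characters it is '1'.
Trait 1: derived state '0' in E, F, and T only — synapomorphy for {E, F, T}.
Only E, F, N, and T show the derived state '0' for Trait 2, supporting them as a clade.
Trait 3 (derived state '1') is shared by all ingroup taxa — unites the whole ingroup.
Trait 4 (derived state '0') is shared by E and T — a synapomorphy uniting that clade.
Trait 5 groups N and T, which is incompatible with the clades supported by the remaining characters; treating it as convergent (homoplasy) costs fewer steps than any alternative tree.
Most parsimonious ingroup topology: ((((E,T),F),N),S).
T and E share a more recent common ancestor with each other than either does with F, so F is the least closely related of the three.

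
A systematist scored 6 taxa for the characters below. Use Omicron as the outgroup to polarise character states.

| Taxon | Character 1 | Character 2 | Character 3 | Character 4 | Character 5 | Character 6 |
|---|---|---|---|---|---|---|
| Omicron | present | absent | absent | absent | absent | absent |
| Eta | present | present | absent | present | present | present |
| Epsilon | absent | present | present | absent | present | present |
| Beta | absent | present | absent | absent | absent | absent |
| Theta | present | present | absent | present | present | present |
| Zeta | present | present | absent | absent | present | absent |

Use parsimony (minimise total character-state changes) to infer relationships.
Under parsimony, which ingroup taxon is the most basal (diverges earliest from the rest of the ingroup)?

Beta

Character polarity is set by the outgroup: the derived state is whichever differs from the outgroup's state, so for Character 1 the derived state is 'absent', and for the remaining characters it is 'present'.
Character 1 groups Beta and Epsilon, which is incompatible with the clades supported by the remaining characters; treating it as convergent (homoplasy) costs fewer steps than any alternative tree.
Character 2 (derived state 'present') is shared by all ingroup taxa — unites the whole ingroup.
Character 3 (derived state 'present') is unique to Epsilon (autapomorphy; uninformative for grouping).
Character 4 (derived state 'present') is shared by Eta and Theta — a synapomorphy uniting that clade.
Character 5 (derived state 'present') is shared by Epsilon, Eta, Theta, and Zeta — a synapomorphy uniting that clade.
Only Epsilon, Eta, and Theta show the derived state 'present' for Character 6, supporting them as a clade.
Most parsimonious ingroup topology: ((((Eta,Theta),Epsilon),Zeta),Beta).
Beta is sister to the clade containing all other ingroup taxa, so it is the earliest-diverging (most basal) ingroup lineage.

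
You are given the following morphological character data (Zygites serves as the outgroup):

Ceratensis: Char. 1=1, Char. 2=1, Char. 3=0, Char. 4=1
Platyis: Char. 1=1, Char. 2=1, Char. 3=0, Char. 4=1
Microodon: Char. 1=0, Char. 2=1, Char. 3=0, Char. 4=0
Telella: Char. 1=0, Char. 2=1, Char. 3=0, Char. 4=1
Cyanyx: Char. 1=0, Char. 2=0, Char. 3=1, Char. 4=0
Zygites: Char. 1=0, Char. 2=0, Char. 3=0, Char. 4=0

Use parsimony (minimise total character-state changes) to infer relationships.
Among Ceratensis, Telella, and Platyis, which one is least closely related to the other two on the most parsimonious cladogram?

The outgroup has state '0' for every character, so '1' is the derived state throughout.
Only Ceratensis and Platyis show the derived state '1' for Char. 1, supporting them as a clade.
Char. 2 (derived state '1') is shared by Ceratensis, Microodon, Platyis, and Telella — a synapomorphy uniting that clade.
Char. 3 (derived state '1') is unique to Cyanyx (autapomorphy; uninformative for grouping).
Char. 4 (derived state '1') is shared by Ceratensis, Platyis, and Telella — a synapomorphy uniting that clade.
Most parsimonious ingroup topology: (Cyanyx,(Microodon,((Platyis,Ceratensis),Telella))).
Ceratensis and Platyis share a more recent common ancestor with each other than either does with Telella, so Telella is the least closely related of the three.

Telella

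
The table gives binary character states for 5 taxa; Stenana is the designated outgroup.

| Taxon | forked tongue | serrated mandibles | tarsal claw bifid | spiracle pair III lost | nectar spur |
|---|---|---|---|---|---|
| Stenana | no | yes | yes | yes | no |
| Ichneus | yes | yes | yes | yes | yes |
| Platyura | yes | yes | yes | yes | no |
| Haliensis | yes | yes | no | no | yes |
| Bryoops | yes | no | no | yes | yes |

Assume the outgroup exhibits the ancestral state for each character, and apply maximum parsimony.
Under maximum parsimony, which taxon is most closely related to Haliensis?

Bryoops

Character polarity is set by the outgroup: the derived state is whichever differs from the outgroup's state, so for serrated mandibles, tarsal claw bifid, spiracle pair III lost the derived state is 'no', and for the remaining characters it is 'yes'.
forked tongue (derived state 'yes') is shared by all ingroup taxa — unites the whole ingroup.
serrated mandibles: derived state 'no' in Bryoops only — an autapomorphy, so it tells us nothing about relationships among taxa.
tarsal claw bifid: derived state 'no' in Bryoops and Haliensis only — synapomorphy for {Bryoops, Haliensis}.
spiracle pair III lost: derived state 'no' in Haliensis only — an autapomorphy, so it tells us nothing about relationships among taxa.
nectar spur: derived state 'yes' in Bryoops, Haliensis, and Ichneus only — synapomorphy for {Bryoops, Haliensis, Ichneus}.
Most parsimonious ingroup topology: ((Ichneus,(Haliensis,Bryoops)),Platyura).
Haliensis and Bryoops form a cherry on this tree, so they are sister taxa.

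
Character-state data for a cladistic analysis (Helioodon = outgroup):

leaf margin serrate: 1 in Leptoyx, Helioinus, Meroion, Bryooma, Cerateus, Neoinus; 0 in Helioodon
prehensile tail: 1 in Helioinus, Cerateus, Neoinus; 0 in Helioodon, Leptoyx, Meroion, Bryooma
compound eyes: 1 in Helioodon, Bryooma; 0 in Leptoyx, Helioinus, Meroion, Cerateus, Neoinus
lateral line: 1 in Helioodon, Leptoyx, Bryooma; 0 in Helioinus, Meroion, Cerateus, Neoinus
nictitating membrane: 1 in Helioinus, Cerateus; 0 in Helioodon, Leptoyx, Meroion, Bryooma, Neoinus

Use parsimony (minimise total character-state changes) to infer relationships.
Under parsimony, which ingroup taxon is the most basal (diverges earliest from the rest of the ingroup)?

Character polarity is set by the outgroup: the derived state is whichever differs from the outgroup's state, so for compound eyes, lateral line the derived state is '0', and for the remaining characters it is '1'.
leaf margin serrate (derived state '1') is shared by all ingroup taxa — unites the whole ingroup.
prehensile tail (derived state '1') is shared by Cerateus, Helioinus, and Neoinus — a synapomorphy uniting that clade.
Only Cerateus, Helioinus, Leptoyx, Meroion, and Neoinus show the derived state '0' for compound eyes, supporting them as a clade.
lateral line: derived state '0' in Cerateus, Helioinus, Meroion, and Neoinus only — synapomorphy for {Cerateus, Helioinus, Meroion, Neoinus}.
Only Cerateus and Helioinus show the derived state '1' for nictitating membrane, supporting them as a clade.
Most parsimonious ingroup topology: ((Leptoyx,(((Helioinus,Cerateus),Neoinus),Meroion)),Bryooma).
Bryooma is sister to the clade containing all other ingroup taxa, so it is the earliest-diverging (most basal) ingroup lineage.

Bryooma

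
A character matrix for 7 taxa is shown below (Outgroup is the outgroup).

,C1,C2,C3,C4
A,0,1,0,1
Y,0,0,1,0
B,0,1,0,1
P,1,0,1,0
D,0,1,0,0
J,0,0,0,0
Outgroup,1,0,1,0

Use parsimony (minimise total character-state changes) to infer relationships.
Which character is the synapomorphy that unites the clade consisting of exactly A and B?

Character polarity is set by the outgroup: the derived state is whichever differs from the outgroup's state, so for C1, C3 the derived state is '0', and for the remaining characters it is '1'.
C1: derived state '0' in A, B, D, J, and Y only — synapomorphy for {A, B, D, J, Y}.
C2 (derived state '1') is shared by A, B, and D — a synapomorphy uniting that clade.
Only A, B, D, and J show the derived state '0' for C3, supporting them as a clade.
Only A and B show the derived state '1' for C4, supporting them as a clade.
Most parsimonious ingroup topology: (P,(Y,(((A,B),D),J))).
The clade {A, B} is supported by C4: its derived state '1' occurs in exactly those taxa and in no other taxon (including the outgroup).

C4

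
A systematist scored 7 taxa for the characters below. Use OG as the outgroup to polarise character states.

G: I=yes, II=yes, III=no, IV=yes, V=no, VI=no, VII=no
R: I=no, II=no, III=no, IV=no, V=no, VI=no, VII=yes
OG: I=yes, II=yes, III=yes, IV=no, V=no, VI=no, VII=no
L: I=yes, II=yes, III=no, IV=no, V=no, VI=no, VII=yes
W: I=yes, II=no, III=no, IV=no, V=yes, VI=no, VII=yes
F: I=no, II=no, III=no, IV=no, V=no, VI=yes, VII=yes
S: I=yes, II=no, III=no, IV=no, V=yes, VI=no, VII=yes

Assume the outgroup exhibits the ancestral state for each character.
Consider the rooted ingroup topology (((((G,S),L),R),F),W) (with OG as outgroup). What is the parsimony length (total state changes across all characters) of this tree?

Map each character onto (((((G,S),L),R),F),W) (rooted by OG) and count the minimum state changes it requires (Fitch parsimony):
I: 2; II: 3; III: 1; IV: 1; V: 2; VI: 1; VII: 2.
Total tree length = 12.

12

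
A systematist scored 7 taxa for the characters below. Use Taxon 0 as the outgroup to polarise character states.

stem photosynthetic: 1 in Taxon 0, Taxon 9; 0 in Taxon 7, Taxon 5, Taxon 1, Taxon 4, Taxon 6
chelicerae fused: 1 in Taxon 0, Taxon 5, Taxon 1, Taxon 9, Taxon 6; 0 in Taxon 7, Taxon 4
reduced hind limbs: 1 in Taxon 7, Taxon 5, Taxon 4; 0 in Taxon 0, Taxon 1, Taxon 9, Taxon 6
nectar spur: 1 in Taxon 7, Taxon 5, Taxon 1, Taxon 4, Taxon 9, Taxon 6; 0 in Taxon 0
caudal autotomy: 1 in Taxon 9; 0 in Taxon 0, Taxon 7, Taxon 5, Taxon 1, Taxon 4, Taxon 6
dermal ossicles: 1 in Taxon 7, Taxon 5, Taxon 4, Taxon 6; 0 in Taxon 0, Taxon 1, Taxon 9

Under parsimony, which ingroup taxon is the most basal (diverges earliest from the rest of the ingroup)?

Taxon 9

Character polarity is set by the outgroup: the derived state is whichever differs from the outgroup's state, so for stem photosynthetic, chelicerae fused the derived state is '0', and for the remaining characters it is '1'.
Only Taxon 1, Taxon 4, Taxon 5, Taxon 6, and Taxon 7 show the derived state '0' for stem photosynthetic, supporting them as a clade.
chelicerae fused: derived state '0' in Taxon 4 and Taxon 7 only — synapomorphy for {Taxon 4, Taxon 7}.
reduced hind limbs (derived state '1') is shared by Taxon 4, Taxon 5, and Taxon 7 — a synapomorphy uniting that clade.
nectar spur (derived state '1') is shared by all ingroup taxa — unites the whole ingroup.
caudal autotomy (derived state '1') is unique to Taxon 9 (autapomorphy; uninformative for grouping).
dermal ossicles: derived state '1' in Taxon 4, Taxon 5, Taxon 6, and Taxon 7 only — synapomorphy for {Taxon 4, Taxon 5, Taxon 6, Taxon 7}.
Most parsimonious ingroup topology: (((((Taxon 7,Taxon 4),Taxon 5),Taxon 6),Taxon 1),Taxon 9).
Taxon 9 is sister to the clade containing all other ingroup taxa, so it is the earliest-diverging (most basal) ingroup lineage.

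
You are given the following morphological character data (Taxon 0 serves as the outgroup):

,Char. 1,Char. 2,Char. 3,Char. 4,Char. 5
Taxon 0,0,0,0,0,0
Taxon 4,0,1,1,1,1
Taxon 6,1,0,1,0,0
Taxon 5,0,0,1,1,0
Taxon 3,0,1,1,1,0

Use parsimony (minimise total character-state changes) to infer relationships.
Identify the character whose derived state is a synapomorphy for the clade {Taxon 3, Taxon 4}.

The outgroup has state '0' for every character, so '1' is the derived state throughout.
Char. 1 (derived state '1') is unique to Taxon 6 (autapomorphy; uninformative for grouping).
Char. 2: derived state '1' in Taxon 3 and Taxon 4 only — synapomorphy for {Taxon 3, Taxon 4}.
Char. 3 (derived state '1') is shared by all ingroup taxa — unites the whole ingroup.
Char. 4: derived state '1' in Taxon 3, Taxon 4, and Taxon 5 only — synapomorphy for {Taxon 3, Taxon 4, Taxon 5}.
Char. 5 (derived state '1') is unique to Taxon 4 (autapomorphy; uninformative for grouping).
Most parsimonious ingroup topology: (((Taxon 4,Taxon 3),Taxon 5),Taxon 6).
The clade {Taxon 3, Taxon 4} is supported by Char. 2: its derived state '1' occurs in exactly those taxa and in no other taxon (including the outgroup).

Char. 2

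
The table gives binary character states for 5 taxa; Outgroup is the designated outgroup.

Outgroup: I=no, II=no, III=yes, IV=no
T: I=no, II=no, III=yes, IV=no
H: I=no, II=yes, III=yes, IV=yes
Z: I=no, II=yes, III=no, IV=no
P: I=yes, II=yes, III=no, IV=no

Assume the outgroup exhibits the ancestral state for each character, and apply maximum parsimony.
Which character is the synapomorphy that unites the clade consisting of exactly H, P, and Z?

Character polarity is set by the outgroup: the derived state is whichever differs from the outgroup's state, so for III the derived state is 'no', and for the remaining characters it is 'yes'.
I (derived state 'yes') is unique to P (autapomorphy; uninformative for grouping).
II (derived state 'yes') is shared by H, P, and Z — a synapomorphy uniting that clade.
Only P and Z show the derived state 'no' for III, supporting them as a clade.
IV: derived state 'yes' in H only — an autapomorphy, so it tells us nothing about relationships among taxa.
Most parsimonious ingroup topology: (T,(H,(Z,P))).
The clade {H, P, Z} is supported by II: its derived state 'yes' occurs in exactly those taxa and in no other taxon (including the outgroup).

II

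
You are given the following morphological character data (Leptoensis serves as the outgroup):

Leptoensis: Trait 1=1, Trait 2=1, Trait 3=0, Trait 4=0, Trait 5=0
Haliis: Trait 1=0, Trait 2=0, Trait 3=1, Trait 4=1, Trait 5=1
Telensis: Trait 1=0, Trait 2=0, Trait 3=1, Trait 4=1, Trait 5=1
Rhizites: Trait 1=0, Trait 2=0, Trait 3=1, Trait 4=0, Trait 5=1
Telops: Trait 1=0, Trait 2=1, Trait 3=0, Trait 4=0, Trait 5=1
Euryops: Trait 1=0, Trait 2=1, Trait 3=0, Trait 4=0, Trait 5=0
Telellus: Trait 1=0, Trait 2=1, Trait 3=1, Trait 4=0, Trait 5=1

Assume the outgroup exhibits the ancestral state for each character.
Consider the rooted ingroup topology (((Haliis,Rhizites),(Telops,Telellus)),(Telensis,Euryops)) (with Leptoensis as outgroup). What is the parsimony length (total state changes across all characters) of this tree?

10

Map each character onto (((Haliis,Rhizites),(Telops,Telellus)),(Telensis,Euryops)) (rooted by Leptoensis) and count the minimum state changes it requires (Fitch parsimony):
Trait 1: 1; Trait 2: 2; Trait 3: 3; Trait 4: 2; Trait 5: 2.
Total tree length = 10.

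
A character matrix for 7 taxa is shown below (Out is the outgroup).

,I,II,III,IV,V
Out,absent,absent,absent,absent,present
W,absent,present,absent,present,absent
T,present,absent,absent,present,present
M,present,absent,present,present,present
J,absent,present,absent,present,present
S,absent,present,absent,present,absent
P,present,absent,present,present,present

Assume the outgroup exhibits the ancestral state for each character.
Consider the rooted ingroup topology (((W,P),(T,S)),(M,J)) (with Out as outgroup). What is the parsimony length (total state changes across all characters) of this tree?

11

Map each character onto (((W,P),(T,S)),(M,J)) (rooted by Out) and count the minimum state changes it requires (Fitch parsimony):
I: 3; II: 3; III: 2; IV: 1; V: 2.
Total tree length = 11.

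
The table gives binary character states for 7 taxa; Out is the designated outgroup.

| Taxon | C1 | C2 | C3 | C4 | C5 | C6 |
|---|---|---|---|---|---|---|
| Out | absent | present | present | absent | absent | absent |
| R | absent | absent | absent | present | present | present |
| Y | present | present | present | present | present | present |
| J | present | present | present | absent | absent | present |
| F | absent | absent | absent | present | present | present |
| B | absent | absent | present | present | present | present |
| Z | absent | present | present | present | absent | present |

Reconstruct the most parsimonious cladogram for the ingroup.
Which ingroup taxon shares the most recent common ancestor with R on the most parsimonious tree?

Character polarity is set by the outgroup: the derived state is whichever differs from the outgroup's state, so for C2, C3 the derived state is 'absent', and for the remaining characters it is 'present'.
C1 groups J and Y, which is incompatible with the clades supported by the remaining characters; treating it as convergent (homoplasy) costs fewer steps than any alternative tree.
Only B, F, and R show the derived state 'absent' for C2, supporting them as a clade.
C3 (derived state 'absent') is shared by F and R — a synapomorphy uniting that clade.
Only B, F, R, Y, and Z show the derived state 'present' for C4, supporting them as a clade.
C5: derived state 'present' in B, F, R, and Y only — synapomorphy for {B, F, R, Y}.
C6 (derived state 'present') is shared by all ingroup taxa — unites the whole ingroup.
Most parsimonious ingroup topology: (((((R,F),B),Y),Z),J).
R and F form a cherry on this tree, so they are sister taxa.

F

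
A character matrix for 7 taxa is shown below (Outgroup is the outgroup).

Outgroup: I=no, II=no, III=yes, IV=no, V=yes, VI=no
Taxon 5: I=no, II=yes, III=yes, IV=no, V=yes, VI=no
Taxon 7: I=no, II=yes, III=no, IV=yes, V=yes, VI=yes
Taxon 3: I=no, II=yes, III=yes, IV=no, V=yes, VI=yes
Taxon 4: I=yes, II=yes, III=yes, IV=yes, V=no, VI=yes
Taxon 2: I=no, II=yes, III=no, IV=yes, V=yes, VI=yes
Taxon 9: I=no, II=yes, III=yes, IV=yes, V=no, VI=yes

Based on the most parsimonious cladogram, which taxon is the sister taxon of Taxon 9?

Character polarity is set by the outgroup: the derived state is whichever differs from the outgroup's state, so for III, V the derived state is 'no', and for the remaining characters it is 'yes'.
I (derived state 'yes') is unique to Taxon 4 (autapomorphy; uninformative for grouping).
II (derived state 'yes') is shared by all ingroup taxa — unites the whole ingroup.
III: derived state 'no' in Taxon 2 and Taxon 7 only — synapomorphy for {Taxon 2, Taxon 7}.
IV (derived state 'yes') is shared by Taxon 2, Taxon 4, Taxon 7, and Taxon 9 — a synapomorphy uniting that clade.
V (derived state 'no') is shared by Taxon 4 and Taxon 9 — a synapomorphy uniting that clade.
VI: derived state 'yes' in Taxon 2, Taxon 3, Taxon 4, Taxon 7, and Taxon 9 only — synapomorphy for {Taxon 2, Taxon 3, Taxon 4, Taxon 7, Taxon 9}.
Most parsimonious ingroup topology: (Taxon 5,(((Taxon 7,Taxon 2),(Taxon 4,Taxon 9)),Taxon 3)).
Taxon 9 and Taxon 4 form a cherry on this tree, so they are sister taxa.

Taxon 4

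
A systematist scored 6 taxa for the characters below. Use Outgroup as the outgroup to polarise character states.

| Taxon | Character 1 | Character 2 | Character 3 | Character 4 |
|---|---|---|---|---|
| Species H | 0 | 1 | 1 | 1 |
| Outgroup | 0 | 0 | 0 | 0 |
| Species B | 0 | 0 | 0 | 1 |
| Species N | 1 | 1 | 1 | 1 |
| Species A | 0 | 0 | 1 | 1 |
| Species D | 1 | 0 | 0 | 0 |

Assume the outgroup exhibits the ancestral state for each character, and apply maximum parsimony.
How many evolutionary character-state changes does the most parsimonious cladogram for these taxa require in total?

The outgroup has state '0' for every character, so '1' is the derived state throughout.
Character 1 (state '1') occurs in Species D and Species N but conflicts with the nesting implied by the other characters — most parsimoniously interpreted as homoplasy.
Character 2 (derived state '1') is shared by Species H and Species N — a synapomorphy uniting that clade.
Character 3: derived state '1' in Species A, Species H, and Species N only — synapomorphy for {Species A, Species H, Species N}.
Character 4 (derived state '1') is shared by Species A, Species B, Species H, and Species N — a synapomorphy uniting that clade.
Most parsimonious ingroup topology: ((((Species N,Species H),Species A),Species B),Species D).
Changes per character on this tree: Character 1: 2; Character 2: 1; Character 3: 1; Character 4: 1.
Total = 5.

5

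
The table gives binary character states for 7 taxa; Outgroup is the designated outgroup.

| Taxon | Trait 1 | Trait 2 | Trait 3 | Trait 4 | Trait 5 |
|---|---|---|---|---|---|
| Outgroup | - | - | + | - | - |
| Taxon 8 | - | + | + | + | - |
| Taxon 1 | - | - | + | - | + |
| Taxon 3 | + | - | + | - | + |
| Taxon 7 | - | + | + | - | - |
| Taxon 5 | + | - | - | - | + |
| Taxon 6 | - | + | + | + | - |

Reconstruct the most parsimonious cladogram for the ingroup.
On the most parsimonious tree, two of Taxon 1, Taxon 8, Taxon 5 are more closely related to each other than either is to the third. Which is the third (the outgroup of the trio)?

Character polarity is set by the outgroup: the derived state is whichever differs from the outgroup's state, so for Trait 3 the derived state is '-', and for the remaining characters it is '+'.
Trait 1 (derived state '+') is shared by Taxon 3 and Taxon 5 — a synapomorphy uniting that clade.
Trait 2 (derived state '+') is shared by Taxon 6, Taxon 7, and Taxon 8 — a synapomorphy uniting that clade.
Trait 3 (derived state '-') is unique to Taxon 5 (autapomorphy; uninformative for grouping).
Trait 4 (derived state '+') is shared by Taxon 6 and Taxon 8 — a synapomorphy uniting that clade.
Trait 5 (derived state '+') is shared by Taxon 1, Taxon 3, and Taxon 5 — a synapomorphy uniting that clade.
Most parsimonious ingroup topology: (((Taxon 8,Taxon 6),Taxon 7),(Taxon 1,(Taxon 3,Taxon 5))).
Taxon 1 and Taxon 5 share a more recent common ancestor with each other than either does with Taxon 8, so Taxon 8 is the least closely related of the three.

Taxon 8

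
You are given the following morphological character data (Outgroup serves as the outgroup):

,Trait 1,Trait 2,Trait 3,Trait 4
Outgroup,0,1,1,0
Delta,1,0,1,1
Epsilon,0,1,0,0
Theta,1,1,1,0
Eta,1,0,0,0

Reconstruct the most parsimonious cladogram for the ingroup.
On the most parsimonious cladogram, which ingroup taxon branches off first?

Character polarity is set by the outgroup: the derived state is whichever differs from the outgroup's state, so for Trait 2, Trait 3 the derived state is '0', and for the remaining characters it is '1'.
Trait 1: derived state '1' in Delta, Eta, and Theta only — synapomorphy for {Delta, Eta, Theta}.
Only Delta and Eta show the derived state '0' for Trait 2, supporting them as a clade.
Trait 3 groups Epsilon and Eta, which is incompatible with the clades supported by the remaining characters; treating it as convergent (homoplasy) costs fewer steps than any alternative tree.
Trait 4 (derived state '1') is unique to Delta (autapomorphy; uninformative for grouping).
Most parsimonious ingroup topology: (((Delta,Eta),Theta),Epsilon).
Epsilon is sister to the clade containing all other ingroup taxa, so it is the earliest-diverging (most basal) ingroup lineage.

Epsilon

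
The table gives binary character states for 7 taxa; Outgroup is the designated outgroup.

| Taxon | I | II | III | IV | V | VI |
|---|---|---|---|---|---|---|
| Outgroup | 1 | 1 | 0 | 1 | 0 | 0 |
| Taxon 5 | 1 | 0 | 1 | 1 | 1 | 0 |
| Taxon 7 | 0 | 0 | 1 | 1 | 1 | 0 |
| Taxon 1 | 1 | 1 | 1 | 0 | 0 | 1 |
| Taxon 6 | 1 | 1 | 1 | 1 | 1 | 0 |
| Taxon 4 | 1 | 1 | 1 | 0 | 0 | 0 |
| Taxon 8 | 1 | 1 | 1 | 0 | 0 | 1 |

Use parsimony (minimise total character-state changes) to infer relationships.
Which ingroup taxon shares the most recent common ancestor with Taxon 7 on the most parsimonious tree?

Taxon 5

Character polarity is set by the outgroup: the derived state is whichever differs from the outgroup's state, so for I, II, IV the derived state is '0', and for the remaining characters it is '1'.
I: derived state '0' in Taxon 7 only — an autapomorphy, so it tells us nothing about relationships among taxa.
Only Taxon 5 and Taxon 7 show the derived state '0' for II, supporting them as a clade.
III (derived state '1') is shared by all ingroup taxa — unites the whole ingroup.
IV: derived state '0' in Taxon 1, Taxon 4, and Taxon 8 only — synapomorphy for {Taxon 1, Taxon 4, Taxon 8}.
V (derived state '1') is shared by Taxon 5, Taxon 6, and Taxon 7 — a synapomorphy uniting that clade.
VI (derived state '1') is shared by Taxon 1 and Taxon 8 — a synapomorphy uniting that clade.
Most parsimonious ingroup topology: (((Taxon 5,Taxon 7),Taxon 6),((Taxon 1,Taxon 8),Taxon 4)).
Taxon 7 and Taxon 5 form a cherry on this tree, so they are sister taxa.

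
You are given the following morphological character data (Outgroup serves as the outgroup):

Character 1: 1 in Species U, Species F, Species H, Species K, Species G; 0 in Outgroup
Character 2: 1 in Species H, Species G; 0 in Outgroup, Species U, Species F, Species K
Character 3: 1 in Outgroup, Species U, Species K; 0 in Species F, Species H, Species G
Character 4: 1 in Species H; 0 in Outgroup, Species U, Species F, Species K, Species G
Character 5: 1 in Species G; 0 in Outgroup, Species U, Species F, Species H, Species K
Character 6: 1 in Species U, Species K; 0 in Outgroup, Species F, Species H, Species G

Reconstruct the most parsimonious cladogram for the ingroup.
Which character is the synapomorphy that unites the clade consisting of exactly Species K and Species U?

Character 6

Character polarity is set by the outgroup: the derived state is whichever differs from the outgroup's state, so for Character 3 the derived state is '0', and for the remaining characters it is '1'.
Character 1 (derived state '1') is shared by all ingroup taxa — unites the whole ingroup.
Character 2 (derived state '1') is shared by Species G and Species H — a synapomorphy uniting that clade.
Character 3 (derived state '0') is shared by Species F, Species G, and Species H — a synapomorphy uniting that clade.
Character 4: derived state '1' in Species H only — an autapomorphy, so it tells us nothing about relationships among taxa.
Character 5 (derived state '1') is unique to Species G (autapomorphy; uninformative for grouping).
Character 6: derived state '1' in Species K and Species U only — synapomorphy for {Species K, Species U}.
Most parsimonious ingroup topology: ((Species U,Species K),(Species F,(Species H,Species G))).
The clade {Species K, Species U} is supported by Character 6: its derived state '1' occurs in exactly those taxa and in no other taxon (including the outgroup).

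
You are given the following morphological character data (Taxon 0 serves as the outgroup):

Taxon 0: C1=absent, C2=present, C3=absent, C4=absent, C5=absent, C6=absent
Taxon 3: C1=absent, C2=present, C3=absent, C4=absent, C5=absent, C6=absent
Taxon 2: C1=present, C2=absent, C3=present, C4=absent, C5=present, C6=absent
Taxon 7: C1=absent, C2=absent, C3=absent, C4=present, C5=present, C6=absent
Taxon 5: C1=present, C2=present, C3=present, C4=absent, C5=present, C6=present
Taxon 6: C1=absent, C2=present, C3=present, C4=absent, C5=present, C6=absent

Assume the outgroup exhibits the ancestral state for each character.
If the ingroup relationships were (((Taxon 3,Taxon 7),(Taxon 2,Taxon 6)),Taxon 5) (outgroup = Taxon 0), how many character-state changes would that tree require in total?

Map each character onto (((Taxon 3,Taxon 7),(Taxon 2,Taxon 6)),Taxon 5) (rooted by Taxon 0) and count the minimum state changes it requires (Fitch parsimony):
C1: 2; C2: 2; C3: 2; C4: 1; C5: 2; C6: 1.
Total tree length = 10.

10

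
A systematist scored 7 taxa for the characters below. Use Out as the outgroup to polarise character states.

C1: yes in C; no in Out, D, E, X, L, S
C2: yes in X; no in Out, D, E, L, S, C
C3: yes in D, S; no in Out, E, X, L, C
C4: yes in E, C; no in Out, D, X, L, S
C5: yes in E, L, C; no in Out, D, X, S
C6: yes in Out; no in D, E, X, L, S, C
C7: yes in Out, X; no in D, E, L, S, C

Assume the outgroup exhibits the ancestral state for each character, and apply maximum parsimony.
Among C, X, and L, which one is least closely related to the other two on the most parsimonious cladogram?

X

Character polarity is set by the outgroup: the derived state is whichever differs from the outgroup's state, so for C6, C7 the derived state is 'no', and for the remaining characters it is 'yes'.
C1 (derived state 'yes') is unique to C (autapomorphy; uninformative for grouping).
C2: derived state 'yes' in X only — an autapomorphy, so it tells us nothing about relationships among taxa.
Only D and S show the derived state 'yes' for C3, supporting them as a clade.
C4: derived state 'yes' in C and E only — synapomorphy for {C, E}.
C5: derived state 'yes' in C, E, and L only — synapomorphy for {C, E, L}.
All ingroup taxa share the derived state 'no' for C6; it defines the ingroup but does not resolve relationships within it.
C7: derived state 'no' in C, D, E, L, and S only — synapomorphy for {C, D, E, L, S}.
Most parsimonious ingroup topology: (((D,S),((E,C),L)),X).
L and C share a more recent common ancestor with each other than either does with X, so X is the least closely related of the three.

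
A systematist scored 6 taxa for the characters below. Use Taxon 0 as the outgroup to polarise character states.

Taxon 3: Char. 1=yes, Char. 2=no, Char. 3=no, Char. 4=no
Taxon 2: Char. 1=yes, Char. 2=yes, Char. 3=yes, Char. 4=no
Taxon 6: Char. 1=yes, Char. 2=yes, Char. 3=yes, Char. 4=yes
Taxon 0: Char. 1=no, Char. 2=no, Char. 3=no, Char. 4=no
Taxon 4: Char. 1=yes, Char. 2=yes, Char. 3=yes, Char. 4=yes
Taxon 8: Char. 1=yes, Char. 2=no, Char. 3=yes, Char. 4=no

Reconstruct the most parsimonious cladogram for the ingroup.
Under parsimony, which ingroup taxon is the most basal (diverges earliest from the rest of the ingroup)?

Taxon 3

The outgroup has state 'no' for every character, so 'yes' is the derived state throughout.
All ingroup taxa share the derived state 'yes' for Char. 1; it defines the ingroup but does not resolve relationships within it.
Only Taxon 2, Taxon 4, and Taxon 6 show the derived state 'yes' for Char. 2, supporting them as a clade.
Only Taxon 2, Taxon 4, Taxon 6, and Taxon 8 show the derived state 'yes' for Char. 3, supporting them as a clade.
Only Taxon 4 and Taxon 6 show the derived state 'yes' for Char. 4, supporting them as a clade.
Most parsimonious ingroup topology: ((((Taxon 6,Taxon 4),Taxon 2),Taxon 8),Taxon 3).
Taxon 3 is sister to the clade containing all other ingroup taxa, so it is the earliest-diverging (most basal) ingroup lineage.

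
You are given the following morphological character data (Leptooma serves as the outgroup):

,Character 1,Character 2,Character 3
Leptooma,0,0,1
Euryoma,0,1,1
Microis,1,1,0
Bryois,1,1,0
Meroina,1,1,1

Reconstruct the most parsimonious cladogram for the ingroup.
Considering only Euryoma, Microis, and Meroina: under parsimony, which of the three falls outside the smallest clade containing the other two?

Euryoma

Character polarity is set by the outgroup: the derived state is whichever differs from the outgroup's state, so for Character 3 the derived state is '0', and for the remaining characters it is '1'.
Character 1 (derived state '1') is shared by Bryois, Meroina, and Microis — a synapomorphy uniting that clade.
Character 2 (derived state '1') is shared by all ingroup taxa — unites the whole ingroup.
Character 3 (derived state '0') is shared by Bryois and Microis — a synapomorphy uniting that clade.
Most parsimonious ingroup topology: (Euryoma,((Microis,Bryois),Meroina)).
Meroina and Microis share a more recent common ancestor with each other than either does with Euryoma, so Euryoma is the least closely related of the three.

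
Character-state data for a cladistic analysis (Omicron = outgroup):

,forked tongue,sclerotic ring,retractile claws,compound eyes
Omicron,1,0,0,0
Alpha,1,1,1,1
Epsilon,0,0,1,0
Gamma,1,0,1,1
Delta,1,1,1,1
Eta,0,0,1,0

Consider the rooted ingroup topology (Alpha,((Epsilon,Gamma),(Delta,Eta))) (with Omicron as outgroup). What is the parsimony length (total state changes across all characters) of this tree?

8

Map each character onto (Alpha,((Epsilon,Gamma),(Delta,Eta))) (rooted by Omicron) and count the minimum state changes it requires (Fitch parsimony):
forked tongue: 2; sclerotic ring: 2; retractile claws: 1; compound eyes: 3.
Total tree length = 8.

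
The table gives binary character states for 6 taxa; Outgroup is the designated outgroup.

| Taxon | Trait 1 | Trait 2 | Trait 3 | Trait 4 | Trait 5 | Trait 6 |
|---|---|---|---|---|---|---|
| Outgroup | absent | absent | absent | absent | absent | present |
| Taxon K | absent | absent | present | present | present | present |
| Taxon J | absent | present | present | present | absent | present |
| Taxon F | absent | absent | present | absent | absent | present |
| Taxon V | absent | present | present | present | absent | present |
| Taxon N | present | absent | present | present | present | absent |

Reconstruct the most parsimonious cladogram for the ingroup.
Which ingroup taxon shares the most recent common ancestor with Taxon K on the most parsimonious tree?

Taxon N

Character polarity is set by the outgroup: the derived state is whichever differs from the outgroup's state, so for Trait 6 the derived state is 'absent', and for the remaining characters it is 'present'.
Trait 1 (derived state 'present') is unique to Taxon N (autapomorphy; uninformative for grouping).
Trait 2 (derived state 'present') is shared by Taxon J and Taxon V — a synapomorphy uniting that clade.
All ingroup taxa share the derived state 'present' for Trait 3; it defines the ingroup but does not resolve relationships within it.
Trait 4 (derived state 'present') is shared by Taxon J, Taxon K, Taxon N, and Taxon V — a synapomorphy uniting that clade.
Trait 5: derived state 'present' in Taxon K and Taxon N only — synapomorphy for {Taxon K, Taxon N}.
Trait 6 (derived state 'absent') is unique to Taxon N (autapomorphy; uninformative for grouping).
Most parsimonious ingroup topology: (((Taxon K,Taxon N),(Taxon J,Taxon V)),Taxon F).
Taxon K and Taxon N form a cherry on this tree, so they are sister taxa.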